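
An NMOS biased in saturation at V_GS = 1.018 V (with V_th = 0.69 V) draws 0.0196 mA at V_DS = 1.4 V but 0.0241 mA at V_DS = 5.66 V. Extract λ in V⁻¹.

With V_GS fixed, I_D ∝ (1 + λ V_DS) in saturation, so I_D2/I_D1 = (1 + λ V_DS2)/(1 + λ V_DS1).
0.0241/0.0196 = 1.23 = (1 + 5.66 λ)/(1 + 1.4 λ).
Solving: λ (I_D1 V_DS2 − I_D2 V_DS1) = I_D2 − I_D1, so λ = (0.0241 − 0.0196) / (0.0196 × 5.66 − 0.0241 × 1.4) = 0.0045 / 0.0772 = 0.0583 V⁻¹.

λ = 0.0583 V⁻¹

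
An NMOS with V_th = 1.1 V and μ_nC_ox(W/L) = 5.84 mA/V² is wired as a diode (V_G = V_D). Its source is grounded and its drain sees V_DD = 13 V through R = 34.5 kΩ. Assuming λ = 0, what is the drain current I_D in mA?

I_D = 0.335 mA

With gate tied to drain, V_GS = V_DS ≥ V_GS − V_th, so the device is in saturation.
KCL at the drain: ½ k_n (V_GS − V_th)² = (V_DD − V_GS)/R.
Let x = V_GS − 1.1. Then 101 x² + x − 11.9 = 0, giving x = 0.339 V (positive root), so V_GS = 1.44 V.
I_D = (V_DD − V_GS)/R = (13 − 1.44) / 34.5 = 0.335 mA.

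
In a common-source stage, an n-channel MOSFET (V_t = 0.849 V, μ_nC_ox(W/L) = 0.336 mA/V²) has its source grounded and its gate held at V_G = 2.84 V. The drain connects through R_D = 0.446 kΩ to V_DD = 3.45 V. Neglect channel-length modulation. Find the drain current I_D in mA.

I_D = 0.666 mA

V_GS = V_G = 2.84 V, so V_ov = 2.84 − 0.849 = 1.99 V.
Assume saturation: I_D = ½ k_n V_ov² = 0.5 × 0.336 × 1.99² = 0.666 mA, giving V_DS = V_DD − I_D R_D = 3.45 − 0.666 × 0.446 = 3.15 V.
V_DS = 3.15 V ≥ V_ov = 1.99 V, confirming saturation.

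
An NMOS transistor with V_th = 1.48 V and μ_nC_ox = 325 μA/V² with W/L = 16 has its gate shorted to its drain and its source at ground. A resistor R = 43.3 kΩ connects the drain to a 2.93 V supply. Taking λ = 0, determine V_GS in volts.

V_GS = 1.59 V

With gate tied to drain, V_GS = V_DS ≥ V_GS − V_th, so the device is in saturation.
k_n = μ_nC_ox · (W/L) = 5.2 mA/V².
KCL at the drain: ½ k_n (V_GS − V_th)² = (V_DD − V_GS)/R.
Let x = V_GS − 1.48. Then 113 x² + x − 1.45 = 0, giving x = 0.109 V (positive root), so V_GS = 1.59 V.
I_D = (V_DD − V_GS)/R = (2.93 − 1.59) / 43.3 = 0.031 mA.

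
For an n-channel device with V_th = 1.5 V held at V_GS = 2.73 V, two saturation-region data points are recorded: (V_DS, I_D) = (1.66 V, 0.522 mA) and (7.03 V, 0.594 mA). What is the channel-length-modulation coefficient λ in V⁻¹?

With V_GS fixed, I_D ∝ (1 + λ V_DS) in saturation, so I_D2/I_D1 = (1 + λ V_DS2)/(1 + λ V_DS1).
0.594/0.522 = 1.138 = (1 + 7.03 λ)/(1 + 1.66 λ).
Solving: λ (I_D1 V_DS2 − I_D2 V_DS1) = I_D2 − I_D1, so λ = (0.594 − 0.522) / (0.522 × 7.03 − 0.594 × 1.66) = 0.072 / 2.68 = 0.0268 V⁻¹.

λ = 0.0268 V⁻¹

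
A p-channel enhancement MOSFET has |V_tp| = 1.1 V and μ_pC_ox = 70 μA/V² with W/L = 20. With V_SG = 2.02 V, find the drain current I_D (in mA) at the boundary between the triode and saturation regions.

At the boundary V_SD = V_ov = V_SG − |V_tp| = 2.02 − 1.1 = 0.92 V.
k_p = μ_pC_ox · (W/L) = 1.4 mA/V².
I_D = ½ k_p V_ov² = 0.5 × 1.4 × 0.92² = 0.592 mA.

I_D = 0.592 mA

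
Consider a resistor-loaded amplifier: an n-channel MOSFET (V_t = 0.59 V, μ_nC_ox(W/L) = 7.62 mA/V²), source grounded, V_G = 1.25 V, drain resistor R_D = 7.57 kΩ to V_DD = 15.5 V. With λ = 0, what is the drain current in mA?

V_GS = V_G = 1.25 V, so V_ov = 1.25 − 0.59 = 0.66 V.
Assume saturation: I_D = ½ k_n V_ov² = 0.5 × 7.62 × 0.66² = 1.66 mA, giving V_DS = V_DD − I_D R_D = 15.5 − 1.66 × 7.57 = 2.94 V.
V_DS = 2.94 V ≥ V_ov = 0.66 V, confirming saturation.

I_D = 1.66 mA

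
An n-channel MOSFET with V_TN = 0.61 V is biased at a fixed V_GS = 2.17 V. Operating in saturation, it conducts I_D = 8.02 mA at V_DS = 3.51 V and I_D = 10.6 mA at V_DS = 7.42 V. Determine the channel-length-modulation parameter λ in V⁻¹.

With V_GS fixed, I_D ∝ (1 + λ V_DS) in saturation, so I_D2/I_D1 = (1 + λ V_DS2)/(1 + λ V_DS1).
10.6/8.02 = 1.322 = (1 + 7.42 λ)/(1 + 3.51 λ).
Solving: λ (I_D1 V_DS2 − I_D2 V_DS1) = I_D2 − I_D1, so λ = (10.6 − 8.02) / (8.02 × 7.42 − 10.6 × 3.51) = 2.58 / 22.3 = 0.116 V⁻¹.

λ = 0.116 V⁻¹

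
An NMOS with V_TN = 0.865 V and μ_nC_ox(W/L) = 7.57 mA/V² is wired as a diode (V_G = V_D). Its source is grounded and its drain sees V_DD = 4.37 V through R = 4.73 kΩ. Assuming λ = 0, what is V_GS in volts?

V_GS = 1.28 V

With gate tied to drain, V_GS = V_DS ≥ V_GS − V_TN, so the device is in saturation.
KCL at the drain: ½ k_n (V_GS − V_TN)² = (V_DD − V_GS)/R.
Let x = V_GS − 0.865. Then 17.9 x² + x − 3.505 = 0, giving x = 0.415 V (positive root), so V_GS = 1.28 V.
I_D = (V_DD − V_GS)/R = (4.37 − 1.28) / 4.73 = 0.653 mA.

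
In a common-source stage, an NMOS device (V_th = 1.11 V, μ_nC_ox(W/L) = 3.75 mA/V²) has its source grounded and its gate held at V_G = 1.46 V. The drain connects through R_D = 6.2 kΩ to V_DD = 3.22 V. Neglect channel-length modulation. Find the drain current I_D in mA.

V_GS = V_G = 1.46 V, so V_ov = 1.46 − 1.11 = 0.35 V.
Assume saturation: I_D = ½ k_n V_ov² = 0.5 × 3.75 × 0.35² = 0.23 mA, giving V_DS = V_DD − I_D R_D = 3.22 − 0.23 × 6.2 = 1.8 V.
V_DS = 1.8 V ≥ V_ov = 0.35 V, confirming saturation.

I_D = 0.230 mA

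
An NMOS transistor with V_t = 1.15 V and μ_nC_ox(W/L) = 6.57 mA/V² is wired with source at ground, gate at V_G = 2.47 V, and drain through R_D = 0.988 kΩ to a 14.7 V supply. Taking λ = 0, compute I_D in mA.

I_D = 5.72 mA

V_GS = V_G = 2.47 V, so V_ov = 2.47 − 1.15 = 1.32 V.
Assume saturation: I_D = ½ k_n V_ov² = 0.5 × 6.57 × 1.32² = 5.72 mA, giving V_DS = V_DD − I_D R_D = 14.7 − 5.72 × 0.988 = 9.04 V.
V_DS = 9.04 V ≥ V_ov = 1.32 V, confirming saturation.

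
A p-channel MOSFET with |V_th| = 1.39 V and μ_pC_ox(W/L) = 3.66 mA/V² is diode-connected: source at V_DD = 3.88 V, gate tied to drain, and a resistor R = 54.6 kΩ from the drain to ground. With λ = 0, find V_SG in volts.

V_SG = 1.54 V

With gate tied to drain, V_SG = V_SD ≥ V_SG − |V_th|, so the device is in saturation.
KCL at the drain: ½ k_p (V_SG − |V_th|)² = (V_DD − V_SG)/R.
Let x = V_SG − 1.39. Then 99.9 x² + x − 2.49 = 0, giving x = 0.153 V (positive root), so V_SG = 1.54 V.
I_D = (V_DD − V_SG)/R = (3.88 − 1.54) / 54.6 = 0.0428 mA.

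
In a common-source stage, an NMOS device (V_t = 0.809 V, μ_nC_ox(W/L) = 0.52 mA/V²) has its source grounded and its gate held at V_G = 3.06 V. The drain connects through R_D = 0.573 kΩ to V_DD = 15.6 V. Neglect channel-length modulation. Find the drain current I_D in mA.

I_D = 1.32 mA

V_GS = V_G = 3.06 V, so V_ov = 3.06 − 0.809 = 2.25 V.
Assume saturation: I_D = ½ k_n V_ov² = 0.5 × 0.52 × 2.25² = 1.32 mA, giving V_DS = V_DD − I_D R_D = 15.6 − 1.32 × 0.573 = 14.8 V.
V_DS = 14.8 V ≥ V_ov = 2.25 V, confirming saturation.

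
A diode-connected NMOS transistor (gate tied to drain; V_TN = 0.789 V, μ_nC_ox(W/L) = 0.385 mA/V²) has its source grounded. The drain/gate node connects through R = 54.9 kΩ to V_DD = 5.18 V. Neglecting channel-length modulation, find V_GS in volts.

With gate tied to drain, V_GS = V_DS ≥ V_GS − V_TN, so the device is in saturation.
KCL at the drain: ½ k_n (V_GS − V_TN)² = (V_DD − V_GS)/R.
Let x = V_GS − 0.789. Then 10.6 x² + x − 4.391 = 0, giving x = 0.599 V (positive root), so V_GS = 1.39 V.
I_D = (V_DD − V_GS)/R = (5.18 − 1.39) / 54.9 = 0.0691 mA.

V_GS = 1.39 V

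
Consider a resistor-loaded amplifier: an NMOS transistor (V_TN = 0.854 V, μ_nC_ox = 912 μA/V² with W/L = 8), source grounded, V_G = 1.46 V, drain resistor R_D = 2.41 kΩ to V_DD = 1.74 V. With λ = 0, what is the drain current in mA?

I_D = 0.651 mA

V_GS = V_G = 1.46 V, so V_ov = 1.46 − 0.854 = 0.606 V.
k_n = μ_nC_ox · (W/L) = 7.296 mA/V².
Assume saturation: I_D = ½ k_n V_ov² = 0.5 × 7.296 × 0.606² = 1.34 mA, giving V_DS = V_DD − I_D R_D = 1.74 − 1.34 × 2.41 = -1.49 V.
But -1.49 V < V_ov = 0.606 V, so the device is actually in triode.
In triode I_D = k_n[V_ov V_DS − ½ V_DS²] and I_D = (V_DD − V_DS)/R_D. Equating: 8.79 V_DS² − 11.66 V_DS + 1.74 = 0, giving V_DS = 0.171 V (the root below V_ov).
I_D = (1.74 − 0.171) / 2.41 = 0.651 mA.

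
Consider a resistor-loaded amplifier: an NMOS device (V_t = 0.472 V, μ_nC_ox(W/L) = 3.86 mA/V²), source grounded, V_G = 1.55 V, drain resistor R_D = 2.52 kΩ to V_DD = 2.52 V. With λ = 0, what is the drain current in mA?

I_D = 0.903 mA

V_GS = V_G = 1.55 V, so V_ov = 1.55 − 0.472 = 1.08 V.
Assume saturation: I_D = ½ k_n V_ov² = 0.5 × 3.86 × 1.08² = 2.24 mA, giving V_DS = V_DD − I_D R_D = 2.52 − 2.24 × 2.52 = -3.13 V.
But -3.13 V < V_ov = 1.08 V, so the device is actually in triode.
In triode I_D = k_n[V_ov V_DS − ½ V_DS²] and I_D = (V_DD − V_DS)/R_D. Equating: 4.86 V_DS² − 11.49 V_DS + 2.52 = 0, giving V_DS = 0.245 V (the root below V_ov).
I_D = (2.52 − 0.245) / 2.52 = 0.903 mA.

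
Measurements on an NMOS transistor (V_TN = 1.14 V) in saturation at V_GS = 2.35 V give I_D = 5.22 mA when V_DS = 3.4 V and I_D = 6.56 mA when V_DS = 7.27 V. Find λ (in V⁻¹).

With V_GS fixed, I_D ∝ (1 + λ V_DS) in saturation, so I_D2/I_D1 = (1 + λ V_DS2)/(1 + λ V_DS1).
6.56/5.22 = 1.257 = (1 + 7.27 λ)/(1 + 3.4 λ).
Solving: λ (I_D1 V_DS2 − I_D2 V_DS1) = I_D2 − I_D1, so λ = (6.56 − 5.22) / (5.22 × 7.27 − 6.56 × 3.4) = 1.34 / 15.6 = 0.0856 V⁻¹.

λ = 0.0856 V⁻¹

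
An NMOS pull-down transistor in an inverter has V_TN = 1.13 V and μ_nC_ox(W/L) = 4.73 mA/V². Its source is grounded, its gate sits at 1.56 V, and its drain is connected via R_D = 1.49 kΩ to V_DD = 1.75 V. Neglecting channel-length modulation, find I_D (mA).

I_D = 0.437 mA

V_GS = V_G = 1.56 V, so V_ov = 1.56 − 1.13 = 0.43 V.
Assume saturation: I_D = ½ k_n V_ov² = 0.5 × 4.73 × 0.43² = 0.437 mA, giving V_DS = V_DD − I_D R_D = 1.75 − 0.437 × 1.49 = 1.1 V.
V_DS = 1.1 V ≥ V_ov = 0.43 V, confirming saturation.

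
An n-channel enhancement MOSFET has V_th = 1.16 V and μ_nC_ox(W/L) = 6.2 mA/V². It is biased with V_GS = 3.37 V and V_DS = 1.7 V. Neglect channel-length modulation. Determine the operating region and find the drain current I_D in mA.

Triode; I_D = 14.3 mA

V_ov = V_GS − V_th = 3.37 − 1.16 = 2.21 V.
Since V_DS = 1.7 V < V_ov = 2.21 V, the device is in the triode region.
I_D = k_n [V_ov · V_DS − ½ V_DS²] = 6.2 × [2.21 × 1.7 − 0.5 × 1.7²] = 14.3 mA.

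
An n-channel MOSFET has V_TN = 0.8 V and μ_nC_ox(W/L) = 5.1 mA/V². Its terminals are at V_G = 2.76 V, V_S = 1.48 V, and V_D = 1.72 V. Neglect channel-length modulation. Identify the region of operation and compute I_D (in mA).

Triode; I_D = 0.441 mA

V_GS = V_G − V_S = 2.76 − 1.48 = 1.28 V; V_DS = V_D − V_S = 1.72 − 1.48 = 0.24 V.
V_ov = V_GS − V_TN = 1.28 − 0.8 = 0.48 V.
Since V_DS = 0.24 V < V_ov = 0.48 V, the device is in the triode region.
I_D = k_n [V_ov · V_DS − ½ V_DS²] = 5.1 × [0.48 × 0.24 − 0.5 × 0.24²] = 0.441 mA.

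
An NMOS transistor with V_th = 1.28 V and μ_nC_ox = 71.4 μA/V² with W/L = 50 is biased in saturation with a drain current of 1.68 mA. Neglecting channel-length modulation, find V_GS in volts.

V_GS = 2.25 V

k_n = μ_nC_ox · (W/L) = 3.57 mA/V².
In saturation I_D = ½ k_n (V_GS − V_th)², so V_GS − V_th = √(2 I_D / k_n) = √(2 × 1.68 / 3.57) = 0.97 V.
V_GS = 1.28 + 0.97 = 2.25 V.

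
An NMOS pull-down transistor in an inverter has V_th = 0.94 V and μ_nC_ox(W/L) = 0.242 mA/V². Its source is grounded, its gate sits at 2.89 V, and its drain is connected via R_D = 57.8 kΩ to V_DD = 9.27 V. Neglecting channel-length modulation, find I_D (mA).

I_D = 0.154 mA

V_GS = V_G = 2.89 V, so V_ov = 2.89 − 0.94 = 1.95 V.
Assume saturation: I_D = ½ k_n V_ov² = 0.5 × 0.242 × 1.95² = 0.46 mA, giving V_DS = V_DD − I_D R_D = 9.27 − 0.46 × 57.8 = -17.3 V.
But -17.3 V < V_ov = 1.95 V, so the device is actually in triode.
In triode I_D = k_n[V_ov V_DS − ½ V_DS²] and I_D = (V_DD − V_DS)/R_D. Equating: 6.99 V_DS² − 28.28 V_DS + 9.27 = 0, giving V_DS = 0.36 V (the root below V_ov).
I_D = (9.27 − 0.36) / 57.8 = 0.154 mA.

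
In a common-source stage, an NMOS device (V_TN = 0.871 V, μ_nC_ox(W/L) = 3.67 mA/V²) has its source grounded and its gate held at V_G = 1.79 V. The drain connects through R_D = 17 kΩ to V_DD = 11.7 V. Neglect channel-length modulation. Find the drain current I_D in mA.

I_D = 0.675 mA

V_GS = V_G = 1.79 V, so V_ov = 1.79 − 0.871 = 0.919 V.
Assume saturation: I_D = ½ k_n V_ov² = 0.5 × 3.67 × 0.919² = 1.55 mA, giving V_DS = V_DD − I_D R_D = 11.7 − 1.55 × 17 = -14.6 V.
But -14.6 V < V_ov = 0.919 V, so the device is actually in triode.
In triode I_D = k_n[V_ov V_DS − ½ V_DS²] and I_D = (V_DD − V_DS)/R_D. Equating: 31.2 V_DS² − 58.34 V_DS + 11.7 = 0, giving V_DS = 0.228 V (the root below V_ov).
I_D = (11.7 − 0.228) / 17 = 0.675 mA.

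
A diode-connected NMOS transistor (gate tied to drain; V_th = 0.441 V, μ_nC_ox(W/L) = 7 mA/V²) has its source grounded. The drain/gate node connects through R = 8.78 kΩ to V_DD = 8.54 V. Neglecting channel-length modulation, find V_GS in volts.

With gate tied to drain, V_GS = V_DS ≥ V_GS − V_th, so the device is in saturation.
KCL at the drain: ½ k_n (V_GS − V_th)² = (V_DD − V_GS)/R.
Let x = V_GS − 0.441. Then 30.7 x² + x − 8.099 = 0, giving x = 0.497 V (positive root), so V_GS = 0.938 V.
I_D = (V_DD − V_GS)/R = (8.54 − 0.938) / 8.78 = 0.866 mA.

V_GS = 0.938 V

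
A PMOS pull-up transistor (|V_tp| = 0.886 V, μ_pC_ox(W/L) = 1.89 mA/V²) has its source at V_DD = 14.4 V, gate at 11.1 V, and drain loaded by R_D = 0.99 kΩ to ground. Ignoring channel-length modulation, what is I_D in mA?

V_SG = V_DD − V_G = 14.4 − 11.1 = 3.3 V, so V_ov = 3.3 − 0.886 = 2.41 V.
Assume saturation: I_D = ½ k_p V_ov² = 0.5 × 1.89 × 2.41² = 5.51 mA, giving V_SD = V_DD − I_D R_D = 14.4 − 5.51 × 0.99 = 8.95 V.
V_SD = 8.95 V ≥ V_ov = 2.41 V, confirming saturation.

I_D = 5.51 mA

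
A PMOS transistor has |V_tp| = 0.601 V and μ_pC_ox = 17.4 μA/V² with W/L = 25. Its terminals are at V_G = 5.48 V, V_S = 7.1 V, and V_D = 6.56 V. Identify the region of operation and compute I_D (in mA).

Triode; I_D = 0.176 mA

V_SG = V_S − V_G = 7.1 − 5.48 = 1.62 V; V_SD = V_S − V_D = 7.1 − 6.56 = 0.54 V.
k_p = μ_pC_ox · (W/L) = 0.435 mA/V².
V_ov = V_SG − |V_tp| = 1.62 − 0.601 = 1.02 V.
Since V_SD = 0.54 V < V_ov = 1.02 V, the device is in the triode region.
I_D = k_p [V_ov · V_SD − ½ V_SD²] = 0.435 × [1.02 × 0.54 − 0.5 × 0.54²] = 0.176 mA.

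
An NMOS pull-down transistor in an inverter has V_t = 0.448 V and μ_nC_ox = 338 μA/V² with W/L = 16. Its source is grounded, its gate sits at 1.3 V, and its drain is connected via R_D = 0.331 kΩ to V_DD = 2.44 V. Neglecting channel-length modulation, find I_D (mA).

I_D = 1.96 mA

V_GS = V_G = 1.3 V, so V_ov = 1.3 − 0.448 = 0.852 V.
k_n = μ_nC_ox · (W/L) = 5.408 mA/V².
Assume saturation: I_D = ½ k_n V_ov² = 0.5 × 5.408 × 0.852² = 1.96 mA, giving V_DS = V_DD − I_D R_D = 2.44 − 1.96 × 0.331 = 1.79 V.
V_DS = 1.79 V ≥ V_ov = 0.852 V, confirming saturation.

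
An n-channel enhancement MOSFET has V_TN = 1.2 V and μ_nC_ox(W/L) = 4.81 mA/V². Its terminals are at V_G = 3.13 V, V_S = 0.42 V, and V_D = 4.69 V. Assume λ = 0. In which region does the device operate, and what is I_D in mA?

Saturation; I_D = 5.48 mA

V_GS = V_G − V_S = 3.13 − 0.42 = 2.71 V; V_DS = V_D − V_S = 4.69 − 0.42 = 4.27 V.
V_ov = V_GS − V_TN = 2.71 − 1.2 = 1.51 V.
Since V_DS = 4.27 V ≥ V_ov = 1.51 V, the device is in saturation.
I_D = ½ k_n V_ov² = 0.5 × 4.81 × 1.51² = 5.48 mA.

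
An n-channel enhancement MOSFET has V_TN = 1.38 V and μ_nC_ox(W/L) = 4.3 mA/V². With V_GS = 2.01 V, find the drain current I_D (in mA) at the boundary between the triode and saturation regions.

I_D = 0.853 mA

At the boundary V_DS = V_ov = V_GS − V_TN = 2.01 − 1.38 = 0.63 V.
I_D = ½ k_n V_ov² = 0.5 × 4.3 × 0.63² = 0.853 mA.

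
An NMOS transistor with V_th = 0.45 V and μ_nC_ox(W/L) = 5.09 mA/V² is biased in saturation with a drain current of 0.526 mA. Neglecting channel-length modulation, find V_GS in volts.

V_GS = 0.905 V

In saturation I_D = ½ k_n (V_GS − V_th)², so V_GS − V_th = √(2 I_D / k_n) = √(2 × 0.526 / 5.09) = 0.455 V.
V_GS = 0.45 + 0.455 = 0.905 V.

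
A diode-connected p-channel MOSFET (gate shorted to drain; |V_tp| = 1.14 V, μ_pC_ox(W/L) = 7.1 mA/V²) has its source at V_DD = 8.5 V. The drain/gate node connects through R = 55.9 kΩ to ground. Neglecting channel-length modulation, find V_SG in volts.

With gate tied to drain, V_SG = V_SD ≥ V_SG − |V_tp|, so the device is in saturation.
KCL at the drain: ½ k_p (V_SG − |V_tp|)² = (V_DD − V_SG)/R.
Let x = V_SG − 1.14. Then 198 x² + x − 7.36 = 0, giving x = 0.19 V (positive root), so V_SG = 1.33 V.
I_D = (V_DD − V_SG)/R = (8.5 − 1.33) / 55.9 = 0.128 mA.

V_SG = 1.33 V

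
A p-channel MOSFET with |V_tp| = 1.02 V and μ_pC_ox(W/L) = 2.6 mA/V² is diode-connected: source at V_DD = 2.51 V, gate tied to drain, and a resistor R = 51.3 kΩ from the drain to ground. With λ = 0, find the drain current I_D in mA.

With gate tied to drain, V_SG = V_SD ≥ V_SG − |V_tp|, so the device is in saturation.
KCL at the drain: ½ k_p (V_SG − |V_tp|)² = (V_DD − V_SG)/R.
Let x = V_SG − 1.02. Then 66.7 x² + x − 1.49 = 0, giving x = 0.142 V (positive root), so V_SG = 1.16 V.
I_D = (V_DD − V_SG)/R = (2.51 − 1.16) / 51.3 = 0.0263 mA.

I_D = 0.0263 mA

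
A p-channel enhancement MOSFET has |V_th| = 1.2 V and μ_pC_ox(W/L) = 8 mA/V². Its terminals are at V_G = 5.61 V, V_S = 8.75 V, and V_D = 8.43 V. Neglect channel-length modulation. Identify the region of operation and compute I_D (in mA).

V_SG = V_S − V_G = 8.75 − 5.61 = 3.14 V; V_SD = V_S − V_D = 8.75 − 8.43 = 0.32 V.
V_ov = V_SG − |V_th| = 3.14 − 1.2 = 1.94 V.
Since V_SD = 0.32 V < V_ov = 1.94 V, the device is in the triode region.
I_D = k_p [V_ov · V_SD − ½ V_SD²] = 8 × [1.94 × 0.32 − 0.5 × 0.32²] = 4.56 mA.

Triode; I_D = 4.56 mA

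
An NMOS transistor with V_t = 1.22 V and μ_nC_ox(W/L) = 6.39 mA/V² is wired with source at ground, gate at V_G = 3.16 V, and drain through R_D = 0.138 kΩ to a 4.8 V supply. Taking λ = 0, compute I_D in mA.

V_GS = V_G = 3.16 V, so V_ov = 3.16 − 1.22 = 1.94 V.
Assume saturation: I_D = ½ k_n V_ov² = 0.5 × 6.39 × 1.94² = 12 mA, giving V_DS = V_DD − I_D R_D = 4.8 − 12 × 0.138 = 3.14 V.
V_DS = 3.14 V ≥ V_ov = 1.94 V, confirming saturation.

I_D = 12.0 mA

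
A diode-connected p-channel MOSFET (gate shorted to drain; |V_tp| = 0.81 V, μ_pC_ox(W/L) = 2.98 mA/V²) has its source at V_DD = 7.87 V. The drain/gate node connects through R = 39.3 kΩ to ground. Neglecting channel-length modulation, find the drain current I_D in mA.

I_D = 0.171 mA

With gate tied to drain, V_SG = V_SD ≥ V_SG − |V_tp|, so the device is in saturation.
KCL at the drain: ½ k_p (V_SG − |V_tp|)² = (V_DD − V_SG)/R.
Let x = V_SG − 0.81. Then 58.6 x² + x − 7.06 = 0, giving x = 0.339 V (positive root), so V_SG = 1.15 V.
I_D = (V_DD − V_SG)/R = (7.87 − 1.15) / 39.3 = 0.171 mA.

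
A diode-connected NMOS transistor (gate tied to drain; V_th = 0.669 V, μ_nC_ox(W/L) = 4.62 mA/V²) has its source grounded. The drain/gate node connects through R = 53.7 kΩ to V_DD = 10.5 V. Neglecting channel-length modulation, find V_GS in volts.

With gate tied to drain, V_GS = V_DS ≥ V_GS − V_th, so the device is in saturation.
KCL at the drain: ½ k_n (V_GS − V_th)² = (V_DD − V_GS)/R.
Let x = V_GS − 0.669. Then 124 x² + x − 9.831 = 0, giving x = 0.278 V (positive root), so V_GS = 0.947 V.
I_D = (V_DD − V_GS)/R = (10.5 − 0.947) / 53.7 = 0.178 mA.

V_GS = 0.947 V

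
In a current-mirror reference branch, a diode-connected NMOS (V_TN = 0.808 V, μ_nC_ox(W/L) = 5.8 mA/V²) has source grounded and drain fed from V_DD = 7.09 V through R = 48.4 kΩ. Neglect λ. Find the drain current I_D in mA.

With gate tied to drain, V_GS = V_DS ≥ V_GS − V_TN, so the device is in saturation.
KCL at the drain: ½ k_n (V_GS − V_TN)² = (V_DD − V_GS)/R.
Let x = V_GS − 0.808. Then 140 x² + x − 6.282 = 0, giving x = 0.208 V (positive root), so V_GS = 1.02 V.
I_D = (V_DD − V_GS)/R = (7.09 − 1.02) / 48.4 = 0.125 mA.

I_D = 0.125 mA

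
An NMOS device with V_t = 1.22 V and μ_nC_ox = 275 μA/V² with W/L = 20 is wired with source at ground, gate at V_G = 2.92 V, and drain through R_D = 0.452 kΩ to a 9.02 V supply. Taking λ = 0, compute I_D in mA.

I_D = 7.95 mA

V_GS = V_G = 2.92 V, so V_ov = 2.92 − 1.22 = 1.7 V.
k_n = μ_nC_ox · (W/L) = 5.5 mA/V².
Assume saturation: I_D = ½ k_n V_ov² = 0.5 × 5.5 × 1.7² = 7.95 mA, giving V_DS = V_DD − I_D R_D = 9.02 − 7.95 × 0.452 = 5.43 V.
V_DS = 5.43 V ≥ V_ov = 1.7 V, confirming saturation.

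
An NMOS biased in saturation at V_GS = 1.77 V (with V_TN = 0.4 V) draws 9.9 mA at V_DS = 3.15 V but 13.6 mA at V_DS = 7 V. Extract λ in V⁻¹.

λ = 0.140 V⁻¹

With V_GS fixed, I_D ∝ (1 + λ V_DS) in saturation, so I_D2/I_D1 = (1 + λ V_DS2)/(1 + λ V_DS1).
13.6/9.9 = 1.374 = (1 + 7 λ)/(1 + 3.15 λ).
Solving: λ (I_D1 V_DS2 − I_D2 V_DS1) = I_D2 − I_D1, so λ = (13.6 − 9.9) / (9.9 × 7 − 13.6 × 3.15) = 3.7 / 26.5 = 0.14 V⁻¹.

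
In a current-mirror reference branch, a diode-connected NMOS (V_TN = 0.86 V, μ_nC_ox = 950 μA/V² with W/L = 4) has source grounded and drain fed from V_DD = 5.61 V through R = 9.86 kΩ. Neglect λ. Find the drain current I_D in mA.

With gate tied to drain, V_GS = V_DS ≥ V_GS − V_TN, so the device is in saturation.
k_n = μ_nC_ox · (W/L) = 3.8 mA/V².
KCL at the drain: ½ k_n (V_GS − V_TN)² = (V_DD − V_GS)/R.
Let x = V_GS − 0.86. Then 18.7 x² + x − 4.75 = 0, giving x = 0.478 V (positive root), so V_GS = 1.34 V.
I_D = (V_DD − V_GS)/R = (5.61 − 1.34) / 9.86 = 0.433 mA.

I_D = 0.433 mA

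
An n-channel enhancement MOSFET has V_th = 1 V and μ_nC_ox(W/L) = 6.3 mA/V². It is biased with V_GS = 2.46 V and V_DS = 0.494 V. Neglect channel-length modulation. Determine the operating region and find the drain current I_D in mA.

V_ov = V_GS − V_th = 2.46 − 1 = 1.46 V.
Since V_DS = 0.494 V < V_ov = 1.46 V, the device is in the triode region.
I_D = k_n [V_ov · V_DS − ½ V_DS²] = 6.3 × [1.46 × 0.494 − 0.5 × 0.494²] = 3.78 mA.

Triode; I_D = 3.78 mA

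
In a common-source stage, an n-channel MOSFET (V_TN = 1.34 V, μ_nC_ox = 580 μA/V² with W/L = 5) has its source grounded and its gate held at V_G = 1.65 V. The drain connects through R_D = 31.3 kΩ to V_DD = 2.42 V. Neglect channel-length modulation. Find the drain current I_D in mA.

I_D = 0.0742 mA

V_GS = V_G = 1.65 V, so V_ov = 1.65 − 1.34 = 0.31 V.
k_n = μ_nC_ox · (W/L) = 2.9 mA/V².
Assume saturation: I_D = ½ k_n V_ov² = 0.5 × 2.9 × 0.31² = 0.139 mA, giving V_DS = V_DD − I_D R_D = 2.42 − 0.139 × 31.3 = -1.94 V.
But -1.94 V < V_ov = 0.31 V, so the device is actually in triode.
In triode I_D = k_n[V_ov V_DS − ½ V_DS²] and I_D = (V_DD − V_DS)/R_D. Equating: 45.4 V_DS² − 29.14 V_DS + 2.42 = 0, giving V_DS = 0.098 V (the root below V_ov).
I_D = (2.42 − 0.098) / 31.3 = 0.0742 mA.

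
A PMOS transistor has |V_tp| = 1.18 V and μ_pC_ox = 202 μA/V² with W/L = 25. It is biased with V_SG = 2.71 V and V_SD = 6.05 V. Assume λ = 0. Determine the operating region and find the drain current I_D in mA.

Saturation; I_D = 5.91 mA

k_p = μ_pC_ox · (W/L) = 5.05 mA/V².
V_ov = V_SG − |V_tp| = 2.71 − 1.18 = 1.53 V.
Since V_SD = 6.05 V ≥ V_ov = 1.53 V, the device is in saturation.
I_D = ½ k_p V_ov² = 0.5 × 5.05 × 1.53² = 5.91 mA.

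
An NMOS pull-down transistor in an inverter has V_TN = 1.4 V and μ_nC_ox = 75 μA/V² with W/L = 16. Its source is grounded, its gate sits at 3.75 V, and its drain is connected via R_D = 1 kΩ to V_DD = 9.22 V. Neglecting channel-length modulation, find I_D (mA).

V_GS = V_G = 3.75 V, so V_ov = 3.75 − 1.4 = 2.35 V.
k_n = μ_nC_ox · (W/L) = 1.2 mA/V².
Assume saturation: I_D = ½ k_n V_ov² = 0.5 × 1.2 × 2.35² = 3.31 mA, giving V_DS = V_DD − I_D R_D = 9.22 − 3.31 × 1 = 5.91 V.
V_DS = 5.91 V ≥ V_ov = 2.35 V, confirming saturation.

I_D = 3.31 mA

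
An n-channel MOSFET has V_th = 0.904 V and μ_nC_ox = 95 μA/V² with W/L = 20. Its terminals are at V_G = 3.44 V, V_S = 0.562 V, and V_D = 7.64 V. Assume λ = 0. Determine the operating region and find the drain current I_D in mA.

V_GS = V_G − V_S = 3.44 − 0.562 = 2.88 V; V_DS = V_D − V_S = 7.64 − 0.562 = 7.08 V.
k_n = μ_nC_ox · (W/L) = 1.9 mA/V².
V_ov = V_GS − V_th = 2.88 − 0.904 = 1.97 V.
Since V_DS = 7.08 V ≥ V_ov = 1.97 V, the device is in saturation.
I_D = ½ k_n V_ov² = 0.5 × 1.9 × 1.97² = 3.7 mA.

Saturation; I_D = 3.70 mA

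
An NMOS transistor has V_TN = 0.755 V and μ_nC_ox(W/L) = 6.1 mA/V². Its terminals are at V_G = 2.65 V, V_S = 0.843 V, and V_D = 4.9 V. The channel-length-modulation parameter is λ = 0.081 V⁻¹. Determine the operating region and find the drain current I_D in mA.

Saturation; I_D = 4.48 mA

V_GS = V_G − V_S = 2.65 − 0.843 = 1.81 V; V_DS = V_D − V_S = 4.9 − 0.843 = 4.06 V.
V_ov = V_GS − V_TN = 1.81 − 0.755 = 1.05 V.
Since V_DS = 4.06 V ≥ V_ov = 1.05 V, the device is in saturation.
I_D = ½ k_n V_ov² (1 + λ V_DS) = 0.5 × 6.1 × 1.05² × (1 + 0.081 × 4.06) = 4.48 mA.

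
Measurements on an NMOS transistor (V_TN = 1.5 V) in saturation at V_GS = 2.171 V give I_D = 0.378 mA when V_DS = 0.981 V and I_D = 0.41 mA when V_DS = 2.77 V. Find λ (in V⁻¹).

With V_GS fixed, I_D ∝ (1 + λ V_DS) in saturation, so I_D2/I_D1 = (1 + λ V_DS2)/(1 + λ V_DS1).
0.41/0.378 = 1.085 = (1 + 2.77 λ)/(1 + 0.981 λ).
Solving: λ (I_D1 V_DS2 − I_D2 V_DS1) = I_D2 − I_D1, so λ = (0.41 − 0.378) / (0.378 × 2.77 − 0.41 × 0.981) = 0.032 / 0.645 = 0.0496 V⁻¹.

λ = 0.0496 V⁻¹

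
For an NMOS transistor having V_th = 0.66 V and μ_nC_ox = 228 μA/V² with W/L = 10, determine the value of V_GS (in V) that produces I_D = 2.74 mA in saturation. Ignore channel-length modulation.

V_GS = 2.21 V

k_n = μ_nC_ox · (W/L) = 2.28 mA/V².
In saturation I_D = ½ k_n (V_GS − V_th)², so V_GS − V_th = √(2 I_D / k_n) = √(2 × 2.74 / 2.28) = 1.55 V.
V_GS = 0.66 + 1.55 = 2.21 V.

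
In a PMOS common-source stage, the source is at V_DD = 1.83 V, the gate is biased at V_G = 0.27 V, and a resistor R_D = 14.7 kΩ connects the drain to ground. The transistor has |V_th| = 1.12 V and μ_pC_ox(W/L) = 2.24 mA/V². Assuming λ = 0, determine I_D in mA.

I_D = 0.115 mA

V_SG = V_DD − V_G = 1.83 − 0.27 = 1.56 V, so V_ov = 1.56 − 1.12 = 0.44 V.
Assume saturation: I_D = ½ k_p V_ov² = 0.5 × 2.24 × 0.44² = 0.217 mA, giving V_SD = V_DD − I_D R_D = 1.83 − 0.217 × 14.7 = -1.36 V.
But -1.36 V < V_ov = 0.44 V, so the device is actually in triode.
In triode I_D = k_p[V_ov V_SD − ½ V_SD²] and I_D = (V_DD − V_SD)/R_D. Equating: 16.5 V_SD² − 15.49 V_SD + 1.83 = 0, giving V_SD = 0.139 V (the root below V_ov).
I_D = (1.83 − 0.139) / 14.7 = 0.115 mA.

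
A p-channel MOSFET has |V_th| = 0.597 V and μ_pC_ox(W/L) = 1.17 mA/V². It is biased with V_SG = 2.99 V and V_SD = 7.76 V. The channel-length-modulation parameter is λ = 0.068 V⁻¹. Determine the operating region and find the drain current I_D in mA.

Saturation; I_D = 5.12 mA

V_ov = V_SG − |V_th| = 2.99 − 0.597 = 2.39 V.
Since V_SD = 7.76 V ≥ V_ov = 2.39 V, the device is in saturation.
I_D = ½ k_p V_ov² (1 + λ V_SD) = 0.5 × 1.17 × 2.39² × (1 + 0.068 × 7.76) = 5.12 mA.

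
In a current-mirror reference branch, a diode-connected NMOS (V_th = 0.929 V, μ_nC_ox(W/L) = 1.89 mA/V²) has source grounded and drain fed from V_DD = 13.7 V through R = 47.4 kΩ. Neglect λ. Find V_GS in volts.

V_GS = 1.45 V

With gate tied to drain, V_GS = V_DS ≥ V_GS − V_th, so the device is in saturation.
KCL at the drain: ½ k_n (V_GS − V_th)² = (V_DD − V_GS)/R.
Let x = V_GS − 0.929. Then 44.8 x² + x − 12.77 = 0, giving x = 0.523 V (positive root), so V_GS = 1.45 V.
I_D = (V_DD − V_GS)/R = (13.7 − 1.45) / 47.4 = 0.258 mA.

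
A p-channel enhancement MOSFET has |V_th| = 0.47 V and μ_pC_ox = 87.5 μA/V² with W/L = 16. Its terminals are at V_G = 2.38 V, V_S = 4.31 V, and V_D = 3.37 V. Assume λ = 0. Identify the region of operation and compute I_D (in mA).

Triode; I_D = 1.30 mA

V_SG = V_S − V_G = 4.31 − 2.38 = 1.93 V; V_SD = V_S − V_D = 4.31 − 3.37 = 0.94 V.
k_p = μ_pC_ox · (W/L) = 1.4 mA/V².
V_ov = V_SG − |V_th| = 1.93 − 0.47 = 1.46 V.
Since V_SD = 0.94 V < V_ov = 1.46 V, the device is in the triode region.
I_D = k_p [V_ov · V_SD − ½ V_SD²] = 1.4 × [1.46 × 0.94 − 0.5 × 0.94²] = 1.3 mA.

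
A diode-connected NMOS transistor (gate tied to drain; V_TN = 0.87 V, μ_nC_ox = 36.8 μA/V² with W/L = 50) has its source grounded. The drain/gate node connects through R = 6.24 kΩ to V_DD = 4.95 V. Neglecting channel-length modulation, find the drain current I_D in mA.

I_D = 0.532 mA

With gate tied to drain, V_GS = V_DS ≥ V_GS − V_TN, so the device is in saturation.
k_n = μ_nC_ox · (W/L) = 1.84 mA/V².
KCL at the drain: ½ k_n (V_GS − V_TN)² = (V_DD − V_GS)/R.
Let x = V_GS − 0.87. Then 5.74 x² + x − 4.08 = 0, giving x = 0.76 V (positive root), so V_GS = 1.63 V.
I_D = (V_DD − V_GS)/R = (4.95 − 1.63) / 6.24 = 0.532 mA.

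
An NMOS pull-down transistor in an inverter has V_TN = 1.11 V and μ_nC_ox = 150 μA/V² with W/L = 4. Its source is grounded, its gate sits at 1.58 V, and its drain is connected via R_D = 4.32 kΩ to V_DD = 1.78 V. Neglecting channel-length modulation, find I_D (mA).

I_D = 0.0663 mA

V_GS = V_G = 1.58 V, so V_ov = 1.58 − 1.11 = 0.47 V.
k_n = μ_nC_ox · (W/L) = 0.6 mA/V².
Assume saturation: I_D = ½ k_n V_ov² = 0.5 × 0.6 × 0.47² = 0.0663 mA, giving V_DS = V_DD − I_D R_D = 1.78 − 0.0663 × 4.32 = 1.49 V.
V_DS = 1.49 V ≥ V_ov = 0.47 V, confirming saturation.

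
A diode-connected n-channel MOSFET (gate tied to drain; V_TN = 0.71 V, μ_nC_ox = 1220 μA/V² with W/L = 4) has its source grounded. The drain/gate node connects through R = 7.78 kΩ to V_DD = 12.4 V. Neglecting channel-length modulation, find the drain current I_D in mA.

I_D = 1.41 mA

With gate tied to drain, V_GS = V_DS ≥ V_GS − V_TN, so the device is in saturation.
k_n = μ_nC_ox · (W/L) = 4.88 mA/V².
KCL at the drain: ½ k_n (V_GS − V_TN)² = (V_DD − V_GS)/R.
Let x = V_GS − 0.71. Then 19 x² + x − 11.69 = 0, giving x = 0.759 V (positive root), so V_GS = 1.47 V.
I_D = (V_DD − V_GS)/R = (12.4 − 1.47) / 7.78 = 1.41 mA.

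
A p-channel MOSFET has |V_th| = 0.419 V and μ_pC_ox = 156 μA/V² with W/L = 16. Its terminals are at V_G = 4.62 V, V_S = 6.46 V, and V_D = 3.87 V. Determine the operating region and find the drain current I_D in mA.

Saturation; I_D = 2.52 mA

V_SG = V_S − V_G = 6.46 − 4.62 = 1.84 V; V_SD = V_S − V_D = 6.46 − 3.87 = 2.59 V.
k_p = μ_pC_ox · (W/L) = 2.496 mA/V².
V_ov = V_SG − |V_th| = 1.84 − 0.419 = 1.42 V.
Since V_SD = 2.59 V ≥ V_ov = 1.42 V, the device is in saturation.
I_D = ½ k_p V_ov² = 0.5 × 2.496 × 1.42² = 2.52 mA.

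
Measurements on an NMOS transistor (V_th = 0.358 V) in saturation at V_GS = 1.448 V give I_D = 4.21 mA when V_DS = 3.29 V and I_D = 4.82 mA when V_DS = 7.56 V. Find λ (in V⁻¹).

With V_GS fixed, I_D ∝ (1 + λ V_DS) in saturation, so I_D2/I_D1 = (1 + λ V_DS2)/(1 + λ V_DS1).
4.82/4.21 = 1.145 = (1 + 7.56 λ)/(1 + 3.29 λ).
Solving: λ (I_D1 V_DS2 − I_D2 V_DS1) = I_D2 − I_D1, so λ = (4.82 − 4.21) / (4.21 × 7.56 − 4.82 × 3.29) = 0.61 / 16 = 0.0382 V⁻¹.

λ = 0.0382 V⁻¹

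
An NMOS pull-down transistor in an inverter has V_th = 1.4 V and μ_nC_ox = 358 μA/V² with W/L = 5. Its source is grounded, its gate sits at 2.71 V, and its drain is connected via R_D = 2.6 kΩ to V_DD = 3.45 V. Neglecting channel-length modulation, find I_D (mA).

I_D = 1.09 mA

V_GS = V_G = 2.71 V, so V_ov = 2.71 − 1.4 = 1.31 V.
k_n = μ_nC_ox · (W/L) = 1.79 mA/V².
Assume saturation: I_D = ½ k_n V_ov² = 0.5 × 1.79 × 1.31² = 1.54 mA, giving V_DS = V_DD − I_D R_D = 3.45 − 1.54 × 2.6 = -0.543 V.
But -0.543 V < V_ov = 1.31 V, so the device is actually in triode.
In triode I_D = k_n[V_ov V_DS − ½ V_DS²] and I_D = (V_DD − V_DS)/R_D. Equating: 2.33 V_DS² − 7.097 V_DS + 3.45 = 0, giving V_DS = 0.607 V (the root below V_ov).
I_D = (3.45 − 0.607) / 2.6 = 1.09 mA.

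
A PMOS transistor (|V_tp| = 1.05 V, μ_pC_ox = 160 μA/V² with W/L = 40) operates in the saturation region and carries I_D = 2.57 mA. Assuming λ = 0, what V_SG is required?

V_SG = 1.95 V

k_p = μ_pC_ox · (W/L) = 6.4 mA/V².
In saturation I_D = ½ k_p (V_SG − |V_tp|)², so V_SG − |V_tp| = √(2 I_D / k_p) = √(2 × 2.57 / 6.4) = 0.896 V.
V_SG = 1.05 + 0.896 = 1.95 V.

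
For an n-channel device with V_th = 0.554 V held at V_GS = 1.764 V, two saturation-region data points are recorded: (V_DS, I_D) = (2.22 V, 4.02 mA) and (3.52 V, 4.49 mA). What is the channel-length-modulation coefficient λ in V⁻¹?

λ = 0.112 V⁻¹

With V_GS fixed, I_D ∝ (1 + λ V_DS) in saturation, so I_D2/I_D1 = (1 + λ V_DS2)/(1 + λ V_DS1).
4.49/4.02 = 1.117 = (1 + 3.52 λ)/(1 + 2.22 λ).
Solving: λ (I_D1 V_DS2 − I_D2 V_DS1) = I_D2 − I_D1, so λ = (4.49 − 4.02) / (4.02 × 3.52 − 4.49 × 2.22) = 0.47 / 4.18 = 0.112 V⁻¹.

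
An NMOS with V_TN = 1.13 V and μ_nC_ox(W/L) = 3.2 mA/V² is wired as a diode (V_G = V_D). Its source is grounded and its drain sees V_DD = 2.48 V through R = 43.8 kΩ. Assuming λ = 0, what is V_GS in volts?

V_GS = 1.26 V

With gate tied to drain, V_GS = V_DS ≥ V_GS − V_TN, so the device is in saturation.
KCL at the drain: ½ k_n (V_GS − V_TN)² = (V_DD − V_GS)/R.
Let x = V_GS − 1.13. Then 70.1 x² + x − 1.35 = 0, giving x = 0.132 V (positive root), so V_GS = 1.26 V.
I_D = (V_DD − V_GS)/R = (2.48 − 1.26) / 43.8 = 0.0278 mA.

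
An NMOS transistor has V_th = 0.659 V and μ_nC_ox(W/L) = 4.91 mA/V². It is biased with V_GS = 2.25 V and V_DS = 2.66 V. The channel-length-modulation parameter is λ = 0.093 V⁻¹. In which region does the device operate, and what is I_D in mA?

V_ov = V_GS − V_th = 2.25 − 0.659 = 1.59 V.
Since V_DS = 2.66 V ≥ V_ov = 1.59 V, the device is in saturation.
I_D = ½ k_n V_ov² (1 + λ V_DS) = 0.5 × 4.91 × 1.59² × (1 + 0.093 × 2.66) = 7.75 mA.

Saturation; I_D = 7.75 mA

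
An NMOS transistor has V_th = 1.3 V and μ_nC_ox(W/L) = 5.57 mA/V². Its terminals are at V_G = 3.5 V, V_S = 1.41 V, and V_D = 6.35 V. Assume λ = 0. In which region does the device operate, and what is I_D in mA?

Saturation; I_D = 1.74 mA

V_GS = V_G − V_S = 3.5 − 1.41 = 2.09 V; V_DS = V_D − V_S = 6.35 − 1.41 = 4.94 V.
V_ov = V_GS − V_th = 2.09 − 1.3 = 0.79 V.
Since V_DS = 4.94 V ≥ V_ov = 0.79 V, the device is in saturation.
I_D = ½ k_n V_ov² = 0.5 × 5.57 × 0.79² = 1.74 mA.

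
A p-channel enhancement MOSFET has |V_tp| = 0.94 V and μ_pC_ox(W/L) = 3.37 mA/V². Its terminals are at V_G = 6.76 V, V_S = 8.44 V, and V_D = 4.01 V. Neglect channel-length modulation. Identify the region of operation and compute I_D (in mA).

Saturation; I_D = 0.923 mA

V_SG = V_S − V_G = 8.44 − 6.76 = 1.68 V; V_SD = V_S − V_D = 8.44 − 4.01 = 4.43 V.
V_ov = V_SG − |V_tp| = 1.68 − 0.94 = 0.74 V.
Since V_SD = 4.43 V ≥ V_ov = 0.74 V, the device is in saturation.
I_D = ½ k_p V_ov² = 0.5 × 3.37 × 0.74² = 0.923 mA.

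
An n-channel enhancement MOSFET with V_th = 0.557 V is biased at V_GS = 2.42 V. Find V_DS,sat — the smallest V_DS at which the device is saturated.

The boundary between triode and saturation is V_DS = V_GS − V_th = V_ov.
V_ov = 2.42 − 0.557 = 1.86 V.

V_DS,sat = 1.86 V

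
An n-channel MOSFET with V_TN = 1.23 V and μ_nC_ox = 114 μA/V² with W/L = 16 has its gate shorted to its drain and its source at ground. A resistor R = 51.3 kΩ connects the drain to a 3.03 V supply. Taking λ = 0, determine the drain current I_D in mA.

With gate tied to drain, V_GS = V_DS ≥ V_GS − V_TN, so the device is in saturation.
k_n = μ_nC_ox · (W/L) = 1.824 mA/V².
KCL at the drain: ½ k_n (V_GS − V_TN)² = (V_DD − V_GS)/R.
Let x = V_GS − 1.23. Then 46.8 x² + x − 1.8 = 0, giving x = 0.186 V (positive root), so V_GS = 1.42 V.
I_D = (V_DD − V_GS)/R = (3.03 − 1.42) / 51.3 = 0.0315 mA.

I_D = 0.0315 mA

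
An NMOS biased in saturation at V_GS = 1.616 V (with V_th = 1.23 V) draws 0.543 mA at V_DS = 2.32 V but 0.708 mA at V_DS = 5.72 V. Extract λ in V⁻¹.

λ = 0.113 V⁻¹

With V_GS fixed, I_D ∝ (1 + λ V_DS) in saturation, so I_D2/I_D1 = (1 + λ V_DS2)/(1 + λ V_DS1).
0.708/0.543 = 1.304 = (1 + 5.72 λ)/(1 + 2.32 λ).
Solving: λ (I_D1 V_DS2 − I_D2 V_DS1) = I_D2 − I_D1, so λ = (0.708 − 0.543) / (0.543 × 5.72 − 0.708 × 2.32) = 0.165 / 1.46 = 0.113 V⁻¹.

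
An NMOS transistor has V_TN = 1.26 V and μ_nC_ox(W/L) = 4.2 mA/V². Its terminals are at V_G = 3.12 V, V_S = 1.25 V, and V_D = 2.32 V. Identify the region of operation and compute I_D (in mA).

V_GS = V_G − V_S = 3.12 − 1.25 = 1.87 V; V_DS = V_D − V_S = 2.32 − 1.25 = 1.07 V.
V_ov = V_GS − V_TN = 1.87 − 1.26 = 0.61 V.
Since V_DS = 1.07 V ≥ V_ov = 0.61 V, the device is in saturation.
I_D = ½ k_n V_ov² = 0.5 × 4.2 × 0.61² = 0.781 mA.

Saturation; I_D = 0.781 mA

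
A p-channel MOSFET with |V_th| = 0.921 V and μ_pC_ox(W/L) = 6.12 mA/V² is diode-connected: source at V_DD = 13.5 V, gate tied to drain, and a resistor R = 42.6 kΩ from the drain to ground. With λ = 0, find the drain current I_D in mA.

With gate tied to drain, V_SG = V_SD ≥ V_SG − |V_th|, so the device is in saturation.
KCL at the drain: ½ k_p (V_SG − |V_th|)² = (V_DD − V_SG)/R.
Let x = V_SG − 0.921. Then 130 x² + x − 12.58 = 0, giving x = 0.307 V (positive root), so V_SG = 1.23 V.
I_D = (V_DD − V_SG)/R = (13.5 − 1.23) / 42.6 = 0.288 mA.

I_D = 0.288 mA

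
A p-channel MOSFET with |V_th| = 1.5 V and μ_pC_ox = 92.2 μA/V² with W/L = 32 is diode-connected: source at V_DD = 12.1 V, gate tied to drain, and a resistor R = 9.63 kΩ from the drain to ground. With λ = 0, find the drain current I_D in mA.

With gate tied to drain, V_SG = V_SD ≥ V_SG − |V_th|, so the device is in saturation.
k_p = μ_pC_ox · (W/L) = 2.95 mA/V².
KCL at the drain: ½ k_p (V_SG − |V_th|)² = (V_DD − V_SG)/R.
Let x = V_SG − 1.5. Then 14.2 x² + x − 10.6 = 0, giving x = 0.829 V (positive root), so V_SG = 2.33 V.
I_D = (V_DD − V_SG)/R = (12.1 − 2.33) / 9.63 = 1.01 mA.

I_D = 1.01 mA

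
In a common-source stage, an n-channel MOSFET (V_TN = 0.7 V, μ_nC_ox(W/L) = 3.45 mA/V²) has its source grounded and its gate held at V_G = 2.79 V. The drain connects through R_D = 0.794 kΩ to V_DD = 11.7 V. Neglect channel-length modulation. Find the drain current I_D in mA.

V_GS = V_G = 2.79 V, so V_ov = 2.79 − 0.7 = 2.09 V.
Assume saturation: I_D = ½ k_n V_ov² = 0.5 × 3.45 × 2.09² = 7.53 mA, giving V_DS = V_DD − I_D R_D = 11.7 − 7.53 × 0.794 = 5.72 V.
V_DS = 5.72 V ≥ V_ov = 2.09 V, confirming saturation.

I_D = 7.53 mA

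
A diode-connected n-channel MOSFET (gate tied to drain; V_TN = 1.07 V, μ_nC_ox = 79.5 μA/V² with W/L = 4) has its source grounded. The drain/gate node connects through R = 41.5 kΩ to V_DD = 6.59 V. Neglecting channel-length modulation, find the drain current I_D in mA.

I_D = 0.113 mA

With gate tied to drain, V_GS = V_DS ≥ V_GS − V_TN, so the device is in saturation.
k_n = μ_nC_ox · (W/L) = 0.318 mA/V².
KCL at the drain: ½ k_n (V_GS − V_TN)² = (V_DD − V_GS)/R.
Let x = V_GS − 1.07. Then 6.6 x² + x − 5.52 = 0, giving x = 0.842 V (positive root), so V_GS = 1.91 V.
I_D = (V_DD − V_GS)/R = (6.59 − 1.91) / 41.5 = 0.113 mA.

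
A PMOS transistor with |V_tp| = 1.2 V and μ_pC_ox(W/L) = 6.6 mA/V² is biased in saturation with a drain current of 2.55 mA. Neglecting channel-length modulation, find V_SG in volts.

V_SG = 2.08 V

In saturation I_D = ½ k_p (V_SG − |V_tp|)², so V_SG − |V_tp| = √(2 I_D / k_p) = √(2 × 2.55 / 6.6) = 0.879 V.
V_SG = 1.2 + 0.879 = 2.08 V.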